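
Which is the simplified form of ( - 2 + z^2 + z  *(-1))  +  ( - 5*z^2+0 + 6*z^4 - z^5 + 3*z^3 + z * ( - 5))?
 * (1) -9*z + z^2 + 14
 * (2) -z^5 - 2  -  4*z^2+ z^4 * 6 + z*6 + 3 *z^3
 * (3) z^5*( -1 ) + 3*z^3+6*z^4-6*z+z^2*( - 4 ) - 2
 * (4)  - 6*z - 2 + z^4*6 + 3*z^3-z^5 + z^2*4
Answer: 3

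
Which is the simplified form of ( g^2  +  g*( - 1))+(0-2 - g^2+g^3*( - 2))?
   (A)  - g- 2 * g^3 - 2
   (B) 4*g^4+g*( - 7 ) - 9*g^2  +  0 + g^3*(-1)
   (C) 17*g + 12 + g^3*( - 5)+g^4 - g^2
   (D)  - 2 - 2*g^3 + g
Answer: A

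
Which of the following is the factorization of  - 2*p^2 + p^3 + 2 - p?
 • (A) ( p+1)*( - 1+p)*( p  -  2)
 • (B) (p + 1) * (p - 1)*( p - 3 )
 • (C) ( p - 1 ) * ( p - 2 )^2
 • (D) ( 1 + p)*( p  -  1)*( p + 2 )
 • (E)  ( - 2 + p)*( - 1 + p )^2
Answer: A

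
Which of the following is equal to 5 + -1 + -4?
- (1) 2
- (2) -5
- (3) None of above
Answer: 3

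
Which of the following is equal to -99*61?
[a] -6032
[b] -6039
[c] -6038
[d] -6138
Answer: b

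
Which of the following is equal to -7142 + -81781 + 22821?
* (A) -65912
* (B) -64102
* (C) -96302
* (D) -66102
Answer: D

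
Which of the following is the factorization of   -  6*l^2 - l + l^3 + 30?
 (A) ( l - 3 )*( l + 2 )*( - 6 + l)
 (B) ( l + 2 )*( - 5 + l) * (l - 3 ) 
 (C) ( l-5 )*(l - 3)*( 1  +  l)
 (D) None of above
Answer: B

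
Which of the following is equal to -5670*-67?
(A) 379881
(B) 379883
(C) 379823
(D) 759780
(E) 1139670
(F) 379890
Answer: F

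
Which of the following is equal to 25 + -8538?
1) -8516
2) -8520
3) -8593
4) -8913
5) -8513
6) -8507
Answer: 5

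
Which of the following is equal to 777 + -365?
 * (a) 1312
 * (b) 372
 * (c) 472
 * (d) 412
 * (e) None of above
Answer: d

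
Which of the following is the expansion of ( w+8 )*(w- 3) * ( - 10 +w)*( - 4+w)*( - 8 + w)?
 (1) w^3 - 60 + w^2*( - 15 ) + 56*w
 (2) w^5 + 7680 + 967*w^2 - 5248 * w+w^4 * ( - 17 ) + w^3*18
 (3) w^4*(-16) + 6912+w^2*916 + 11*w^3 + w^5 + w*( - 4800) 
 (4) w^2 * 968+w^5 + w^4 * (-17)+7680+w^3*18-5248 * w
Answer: 4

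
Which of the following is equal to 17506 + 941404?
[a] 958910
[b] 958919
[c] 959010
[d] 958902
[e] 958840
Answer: a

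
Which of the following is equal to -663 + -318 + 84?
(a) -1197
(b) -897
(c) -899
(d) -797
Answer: b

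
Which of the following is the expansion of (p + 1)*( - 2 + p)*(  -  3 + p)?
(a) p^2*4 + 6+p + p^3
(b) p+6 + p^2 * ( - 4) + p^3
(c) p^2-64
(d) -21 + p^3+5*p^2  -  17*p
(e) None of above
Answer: b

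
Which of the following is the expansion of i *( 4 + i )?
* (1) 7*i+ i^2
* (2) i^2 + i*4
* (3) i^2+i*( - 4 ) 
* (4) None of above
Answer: 2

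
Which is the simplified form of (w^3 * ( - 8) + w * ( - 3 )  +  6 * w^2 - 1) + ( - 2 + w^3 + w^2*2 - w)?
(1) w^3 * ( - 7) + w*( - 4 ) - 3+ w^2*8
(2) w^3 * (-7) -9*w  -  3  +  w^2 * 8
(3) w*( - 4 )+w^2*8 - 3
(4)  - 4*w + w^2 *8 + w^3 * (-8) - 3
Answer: 1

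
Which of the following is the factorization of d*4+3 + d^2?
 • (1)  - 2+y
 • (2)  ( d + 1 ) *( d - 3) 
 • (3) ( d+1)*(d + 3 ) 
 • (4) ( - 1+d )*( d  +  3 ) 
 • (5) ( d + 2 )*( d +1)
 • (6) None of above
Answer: 3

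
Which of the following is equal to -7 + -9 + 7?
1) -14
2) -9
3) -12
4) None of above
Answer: 2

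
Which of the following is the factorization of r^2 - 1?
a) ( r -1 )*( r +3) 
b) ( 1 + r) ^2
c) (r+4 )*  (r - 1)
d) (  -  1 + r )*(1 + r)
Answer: d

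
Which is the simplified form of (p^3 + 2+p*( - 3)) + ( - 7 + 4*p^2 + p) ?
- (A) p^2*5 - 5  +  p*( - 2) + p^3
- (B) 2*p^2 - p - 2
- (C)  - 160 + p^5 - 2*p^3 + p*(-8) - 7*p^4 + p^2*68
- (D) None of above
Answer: D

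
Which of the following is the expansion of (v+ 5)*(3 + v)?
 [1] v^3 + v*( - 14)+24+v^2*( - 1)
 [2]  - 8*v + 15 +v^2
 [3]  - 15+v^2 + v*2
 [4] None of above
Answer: 4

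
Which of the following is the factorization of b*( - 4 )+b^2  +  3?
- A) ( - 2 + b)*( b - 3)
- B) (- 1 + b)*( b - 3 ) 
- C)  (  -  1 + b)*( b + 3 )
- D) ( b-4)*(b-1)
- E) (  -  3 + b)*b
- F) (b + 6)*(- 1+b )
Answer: B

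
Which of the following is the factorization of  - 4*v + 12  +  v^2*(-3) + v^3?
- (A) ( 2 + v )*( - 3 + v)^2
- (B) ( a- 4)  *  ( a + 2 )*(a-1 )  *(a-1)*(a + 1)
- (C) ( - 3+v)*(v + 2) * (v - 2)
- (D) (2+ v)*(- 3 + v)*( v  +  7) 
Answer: C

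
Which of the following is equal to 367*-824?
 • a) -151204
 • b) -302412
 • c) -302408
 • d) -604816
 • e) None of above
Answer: c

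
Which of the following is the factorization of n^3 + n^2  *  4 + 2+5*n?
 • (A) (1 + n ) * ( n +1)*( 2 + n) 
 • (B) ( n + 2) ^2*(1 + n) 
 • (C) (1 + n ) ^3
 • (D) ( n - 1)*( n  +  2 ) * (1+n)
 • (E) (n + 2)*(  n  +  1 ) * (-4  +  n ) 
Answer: A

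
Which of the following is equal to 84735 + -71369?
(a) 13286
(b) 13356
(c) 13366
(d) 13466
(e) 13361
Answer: c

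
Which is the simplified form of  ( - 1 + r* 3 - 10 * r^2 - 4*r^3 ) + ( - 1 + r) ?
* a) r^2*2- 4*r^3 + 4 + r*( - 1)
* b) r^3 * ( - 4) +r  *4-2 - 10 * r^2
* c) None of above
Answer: b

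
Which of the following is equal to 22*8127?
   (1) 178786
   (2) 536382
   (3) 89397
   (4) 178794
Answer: 4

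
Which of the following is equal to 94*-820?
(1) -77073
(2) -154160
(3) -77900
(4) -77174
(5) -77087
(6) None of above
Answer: 6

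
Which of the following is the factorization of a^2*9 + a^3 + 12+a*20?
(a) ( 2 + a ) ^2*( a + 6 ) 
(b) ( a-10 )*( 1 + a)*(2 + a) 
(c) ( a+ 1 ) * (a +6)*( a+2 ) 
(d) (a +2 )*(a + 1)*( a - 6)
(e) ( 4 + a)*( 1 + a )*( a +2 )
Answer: c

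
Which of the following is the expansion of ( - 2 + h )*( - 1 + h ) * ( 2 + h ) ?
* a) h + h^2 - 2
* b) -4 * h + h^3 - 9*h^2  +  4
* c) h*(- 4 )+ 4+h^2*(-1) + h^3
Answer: c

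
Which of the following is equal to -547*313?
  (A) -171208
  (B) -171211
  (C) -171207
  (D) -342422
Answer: B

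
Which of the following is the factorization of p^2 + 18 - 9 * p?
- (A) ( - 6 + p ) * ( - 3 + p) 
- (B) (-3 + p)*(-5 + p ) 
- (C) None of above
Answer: A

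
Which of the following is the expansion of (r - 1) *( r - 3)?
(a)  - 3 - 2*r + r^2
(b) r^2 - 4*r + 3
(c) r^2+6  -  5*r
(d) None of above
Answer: b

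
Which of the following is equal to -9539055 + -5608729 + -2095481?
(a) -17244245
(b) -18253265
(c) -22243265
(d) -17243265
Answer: d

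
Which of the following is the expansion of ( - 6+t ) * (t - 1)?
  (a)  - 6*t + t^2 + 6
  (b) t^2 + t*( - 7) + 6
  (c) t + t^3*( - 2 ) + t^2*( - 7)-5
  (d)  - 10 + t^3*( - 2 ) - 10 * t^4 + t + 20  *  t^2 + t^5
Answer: b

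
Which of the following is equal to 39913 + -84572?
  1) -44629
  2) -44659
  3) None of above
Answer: 2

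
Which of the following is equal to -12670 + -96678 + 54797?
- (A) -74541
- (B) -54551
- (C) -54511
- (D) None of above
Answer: B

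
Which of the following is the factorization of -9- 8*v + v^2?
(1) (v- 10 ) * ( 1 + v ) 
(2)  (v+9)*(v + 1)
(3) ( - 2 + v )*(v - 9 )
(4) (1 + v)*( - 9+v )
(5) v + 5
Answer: 4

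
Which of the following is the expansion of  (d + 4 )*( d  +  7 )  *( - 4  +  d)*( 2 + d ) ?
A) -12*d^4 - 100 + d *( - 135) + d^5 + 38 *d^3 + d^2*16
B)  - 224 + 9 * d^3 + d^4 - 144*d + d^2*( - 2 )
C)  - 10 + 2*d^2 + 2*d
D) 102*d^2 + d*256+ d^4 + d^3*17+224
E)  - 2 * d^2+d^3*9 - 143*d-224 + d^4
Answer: B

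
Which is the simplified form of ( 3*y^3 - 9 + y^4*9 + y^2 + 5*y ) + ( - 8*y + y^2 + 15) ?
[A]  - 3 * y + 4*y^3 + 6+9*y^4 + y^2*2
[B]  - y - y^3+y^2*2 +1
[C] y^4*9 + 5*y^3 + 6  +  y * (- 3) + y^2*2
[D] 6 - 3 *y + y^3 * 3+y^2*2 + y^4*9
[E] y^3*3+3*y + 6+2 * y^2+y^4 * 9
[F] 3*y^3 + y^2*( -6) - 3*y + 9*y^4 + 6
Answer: D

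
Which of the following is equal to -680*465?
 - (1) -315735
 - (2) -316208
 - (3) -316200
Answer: 3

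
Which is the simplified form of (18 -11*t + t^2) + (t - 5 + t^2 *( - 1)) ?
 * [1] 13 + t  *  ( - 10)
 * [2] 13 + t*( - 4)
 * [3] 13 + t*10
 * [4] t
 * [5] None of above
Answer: 1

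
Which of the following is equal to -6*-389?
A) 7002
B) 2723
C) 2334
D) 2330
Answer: C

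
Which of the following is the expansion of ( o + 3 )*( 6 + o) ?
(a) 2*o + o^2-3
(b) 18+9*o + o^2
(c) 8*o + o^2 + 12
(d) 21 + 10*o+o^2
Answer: b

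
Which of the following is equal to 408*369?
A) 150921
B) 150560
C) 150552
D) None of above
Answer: C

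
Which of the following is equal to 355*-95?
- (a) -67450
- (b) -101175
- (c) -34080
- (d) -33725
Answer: d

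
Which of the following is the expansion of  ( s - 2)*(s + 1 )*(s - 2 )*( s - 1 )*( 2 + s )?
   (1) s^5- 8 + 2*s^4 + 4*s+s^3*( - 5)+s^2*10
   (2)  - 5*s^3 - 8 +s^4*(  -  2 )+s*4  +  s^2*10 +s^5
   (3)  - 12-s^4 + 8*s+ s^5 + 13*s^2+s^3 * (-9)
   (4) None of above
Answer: 2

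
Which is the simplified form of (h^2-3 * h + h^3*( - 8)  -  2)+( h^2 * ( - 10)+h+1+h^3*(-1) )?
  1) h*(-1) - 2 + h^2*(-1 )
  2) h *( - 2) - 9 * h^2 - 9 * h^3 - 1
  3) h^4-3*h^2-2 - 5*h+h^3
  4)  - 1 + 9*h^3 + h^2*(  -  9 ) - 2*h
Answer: 2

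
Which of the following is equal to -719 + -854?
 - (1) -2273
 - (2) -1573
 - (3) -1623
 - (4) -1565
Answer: 2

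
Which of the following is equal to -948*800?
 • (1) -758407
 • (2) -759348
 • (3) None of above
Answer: 3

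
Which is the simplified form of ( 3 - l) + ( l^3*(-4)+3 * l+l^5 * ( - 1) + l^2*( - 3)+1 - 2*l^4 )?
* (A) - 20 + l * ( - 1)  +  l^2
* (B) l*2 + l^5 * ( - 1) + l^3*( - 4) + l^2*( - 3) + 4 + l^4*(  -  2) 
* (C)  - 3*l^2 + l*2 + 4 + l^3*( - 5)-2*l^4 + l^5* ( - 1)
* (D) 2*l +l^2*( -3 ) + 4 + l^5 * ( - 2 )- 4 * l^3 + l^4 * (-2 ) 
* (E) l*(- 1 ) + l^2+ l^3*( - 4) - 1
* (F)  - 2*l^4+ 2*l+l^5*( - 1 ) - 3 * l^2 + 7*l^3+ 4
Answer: B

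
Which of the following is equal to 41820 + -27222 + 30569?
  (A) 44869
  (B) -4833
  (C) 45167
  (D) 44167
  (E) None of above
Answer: C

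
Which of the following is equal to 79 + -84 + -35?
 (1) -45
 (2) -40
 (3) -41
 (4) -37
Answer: 2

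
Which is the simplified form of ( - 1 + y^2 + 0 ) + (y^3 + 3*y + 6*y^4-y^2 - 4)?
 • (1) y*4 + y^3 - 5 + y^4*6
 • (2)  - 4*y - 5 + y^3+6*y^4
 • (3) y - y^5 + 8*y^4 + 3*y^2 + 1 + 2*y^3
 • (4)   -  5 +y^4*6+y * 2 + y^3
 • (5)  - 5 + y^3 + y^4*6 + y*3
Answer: 5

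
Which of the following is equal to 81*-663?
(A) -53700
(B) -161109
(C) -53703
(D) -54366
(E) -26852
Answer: C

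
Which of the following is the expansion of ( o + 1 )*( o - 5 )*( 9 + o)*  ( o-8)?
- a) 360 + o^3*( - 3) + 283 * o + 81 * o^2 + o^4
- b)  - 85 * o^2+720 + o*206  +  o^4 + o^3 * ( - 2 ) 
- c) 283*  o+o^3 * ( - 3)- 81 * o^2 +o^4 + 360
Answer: c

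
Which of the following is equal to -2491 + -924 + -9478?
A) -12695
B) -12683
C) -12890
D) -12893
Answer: D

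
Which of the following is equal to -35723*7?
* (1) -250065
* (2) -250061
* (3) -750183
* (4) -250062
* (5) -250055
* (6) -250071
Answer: 2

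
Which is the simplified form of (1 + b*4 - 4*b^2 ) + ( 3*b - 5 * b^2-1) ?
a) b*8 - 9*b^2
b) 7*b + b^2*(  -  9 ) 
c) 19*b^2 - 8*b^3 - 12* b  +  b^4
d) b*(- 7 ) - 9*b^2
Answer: b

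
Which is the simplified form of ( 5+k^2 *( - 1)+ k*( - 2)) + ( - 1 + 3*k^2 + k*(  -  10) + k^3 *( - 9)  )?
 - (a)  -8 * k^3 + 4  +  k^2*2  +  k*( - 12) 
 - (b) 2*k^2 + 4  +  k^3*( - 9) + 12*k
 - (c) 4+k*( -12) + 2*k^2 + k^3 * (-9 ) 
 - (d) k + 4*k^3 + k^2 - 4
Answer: c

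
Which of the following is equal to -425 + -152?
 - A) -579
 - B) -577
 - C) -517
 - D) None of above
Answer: B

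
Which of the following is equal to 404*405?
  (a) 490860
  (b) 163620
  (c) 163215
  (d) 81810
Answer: b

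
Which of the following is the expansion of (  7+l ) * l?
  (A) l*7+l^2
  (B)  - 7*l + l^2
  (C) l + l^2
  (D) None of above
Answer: A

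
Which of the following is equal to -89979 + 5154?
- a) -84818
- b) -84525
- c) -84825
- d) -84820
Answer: c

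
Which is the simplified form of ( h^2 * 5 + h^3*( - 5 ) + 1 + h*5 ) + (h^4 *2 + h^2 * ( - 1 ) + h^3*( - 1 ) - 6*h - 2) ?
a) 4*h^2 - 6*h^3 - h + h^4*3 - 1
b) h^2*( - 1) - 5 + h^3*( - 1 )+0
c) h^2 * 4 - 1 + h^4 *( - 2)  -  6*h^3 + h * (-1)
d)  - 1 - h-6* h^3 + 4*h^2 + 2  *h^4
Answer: d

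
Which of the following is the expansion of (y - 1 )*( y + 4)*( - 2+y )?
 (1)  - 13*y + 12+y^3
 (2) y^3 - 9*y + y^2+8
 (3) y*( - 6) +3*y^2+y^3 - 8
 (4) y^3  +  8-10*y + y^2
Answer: 4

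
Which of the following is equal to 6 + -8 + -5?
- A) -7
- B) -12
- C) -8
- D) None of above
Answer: A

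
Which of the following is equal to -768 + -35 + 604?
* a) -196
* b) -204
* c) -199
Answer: c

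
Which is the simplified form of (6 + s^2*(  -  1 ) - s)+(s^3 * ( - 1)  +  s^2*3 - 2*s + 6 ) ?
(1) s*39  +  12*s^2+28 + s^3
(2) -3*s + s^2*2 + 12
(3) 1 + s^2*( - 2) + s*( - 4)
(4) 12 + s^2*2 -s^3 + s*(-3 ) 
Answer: 4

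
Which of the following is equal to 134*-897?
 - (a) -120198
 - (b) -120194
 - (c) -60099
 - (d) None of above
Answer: a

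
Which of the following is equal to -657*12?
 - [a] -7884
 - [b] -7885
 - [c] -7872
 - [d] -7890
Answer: a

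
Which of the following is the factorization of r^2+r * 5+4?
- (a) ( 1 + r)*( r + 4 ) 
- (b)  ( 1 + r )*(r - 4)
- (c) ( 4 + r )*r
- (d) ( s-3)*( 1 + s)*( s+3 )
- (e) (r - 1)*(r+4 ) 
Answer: a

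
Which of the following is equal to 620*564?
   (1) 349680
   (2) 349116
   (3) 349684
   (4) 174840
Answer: 1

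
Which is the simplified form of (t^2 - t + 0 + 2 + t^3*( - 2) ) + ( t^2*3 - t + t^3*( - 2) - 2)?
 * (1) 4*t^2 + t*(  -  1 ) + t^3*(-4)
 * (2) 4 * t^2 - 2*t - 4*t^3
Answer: 2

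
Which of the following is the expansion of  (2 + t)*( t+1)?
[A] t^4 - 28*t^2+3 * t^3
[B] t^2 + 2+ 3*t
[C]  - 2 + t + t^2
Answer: B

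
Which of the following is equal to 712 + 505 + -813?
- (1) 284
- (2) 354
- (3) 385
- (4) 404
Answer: 4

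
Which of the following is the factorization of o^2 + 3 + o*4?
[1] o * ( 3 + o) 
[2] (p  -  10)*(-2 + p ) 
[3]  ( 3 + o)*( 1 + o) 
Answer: 3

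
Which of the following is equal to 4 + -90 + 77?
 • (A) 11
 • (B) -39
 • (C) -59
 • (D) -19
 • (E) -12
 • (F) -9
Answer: F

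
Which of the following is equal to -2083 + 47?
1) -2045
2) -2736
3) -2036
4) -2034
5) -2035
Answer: 3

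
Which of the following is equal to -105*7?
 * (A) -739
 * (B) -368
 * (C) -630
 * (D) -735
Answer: D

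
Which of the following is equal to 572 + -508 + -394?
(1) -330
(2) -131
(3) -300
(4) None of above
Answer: 1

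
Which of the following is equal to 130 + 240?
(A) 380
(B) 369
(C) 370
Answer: C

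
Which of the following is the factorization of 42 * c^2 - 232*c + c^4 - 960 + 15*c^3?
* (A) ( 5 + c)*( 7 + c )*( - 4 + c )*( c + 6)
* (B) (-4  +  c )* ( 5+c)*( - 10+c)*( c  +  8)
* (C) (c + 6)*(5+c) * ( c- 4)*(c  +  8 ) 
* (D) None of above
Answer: C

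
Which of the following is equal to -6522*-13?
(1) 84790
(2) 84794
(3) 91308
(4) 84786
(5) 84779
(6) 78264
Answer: 4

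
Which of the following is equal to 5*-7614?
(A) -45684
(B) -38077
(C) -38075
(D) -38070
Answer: D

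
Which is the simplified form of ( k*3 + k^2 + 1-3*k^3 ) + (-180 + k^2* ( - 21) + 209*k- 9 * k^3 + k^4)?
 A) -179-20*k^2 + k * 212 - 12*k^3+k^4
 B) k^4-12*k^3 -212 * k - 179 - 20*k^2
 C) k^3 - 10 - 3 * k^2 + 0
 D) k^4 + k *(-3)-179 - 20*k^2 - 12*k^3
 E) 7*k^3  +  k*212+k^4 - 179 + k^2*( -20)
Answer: A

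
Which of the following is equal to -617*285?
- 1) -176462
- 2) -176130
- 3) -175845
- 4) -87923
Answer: 3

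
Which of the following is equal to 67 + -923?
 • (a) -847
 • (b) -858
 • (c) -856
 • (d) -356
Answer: c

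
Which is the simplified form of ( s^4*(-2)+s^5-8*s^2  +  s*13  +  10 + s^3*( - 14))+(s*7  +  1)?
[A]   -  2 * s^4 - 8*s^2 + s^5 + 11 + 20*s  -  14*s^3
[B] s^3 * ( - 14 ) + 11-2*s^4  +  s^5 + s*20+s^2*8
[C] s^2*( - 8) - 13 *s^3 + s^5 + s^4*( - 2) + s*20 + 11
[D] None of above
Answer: A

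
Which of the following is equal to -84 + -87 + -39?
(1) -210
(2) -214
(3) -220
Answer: 1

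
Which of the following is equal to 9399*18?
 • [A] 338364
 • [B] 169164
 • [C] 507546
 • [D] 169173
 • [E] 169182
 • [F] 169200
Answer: E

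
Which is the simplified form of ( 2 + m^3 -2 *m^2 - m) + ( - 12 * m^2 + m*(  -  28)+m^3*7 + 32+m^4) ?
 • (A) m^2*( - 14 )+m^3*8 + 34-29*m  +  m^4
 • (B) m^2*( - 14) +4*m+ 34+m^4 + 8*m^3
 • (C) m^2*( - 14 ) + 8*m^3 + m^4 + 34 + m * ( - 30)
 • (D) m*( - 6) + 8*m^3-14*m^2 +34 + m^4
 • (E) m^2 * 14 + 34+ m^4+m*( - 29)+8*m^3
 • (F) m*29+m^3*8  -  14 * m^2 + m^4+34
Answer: A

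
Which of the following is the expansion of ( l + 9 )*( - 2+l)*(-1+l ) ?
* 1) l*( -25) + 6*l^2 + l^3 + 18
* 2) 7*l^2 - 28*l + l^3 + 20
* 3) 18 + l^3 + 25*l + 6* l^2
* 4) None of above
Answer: 1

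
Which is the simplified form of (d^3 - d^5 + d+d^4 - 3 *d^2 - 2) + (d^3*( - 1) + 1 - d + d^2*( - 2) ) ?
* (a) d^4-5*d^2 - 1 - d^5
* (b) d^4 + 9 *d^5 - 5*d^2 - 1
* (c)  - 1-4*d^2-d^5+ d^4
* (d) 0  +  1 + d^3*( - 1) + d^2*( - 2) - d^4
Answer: a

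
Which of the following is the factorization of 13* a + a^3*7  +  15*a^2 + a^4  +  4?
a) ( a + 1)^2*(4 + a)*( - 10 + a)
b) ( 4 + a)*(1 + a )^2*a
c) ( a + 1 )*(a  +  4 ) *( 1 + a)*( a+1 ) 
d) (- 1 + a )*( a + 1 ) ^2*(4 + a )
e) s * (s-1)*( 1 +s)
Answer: c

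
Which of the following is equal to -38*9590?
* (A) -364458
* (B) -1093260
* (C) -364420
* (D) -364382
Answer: C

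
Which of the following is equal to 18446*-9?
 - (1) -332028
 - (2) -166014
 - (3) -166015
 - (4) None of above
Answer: 2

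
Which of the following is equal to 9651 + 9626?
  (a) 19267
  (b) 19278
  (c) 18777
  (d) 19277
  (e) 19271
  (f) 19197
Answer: d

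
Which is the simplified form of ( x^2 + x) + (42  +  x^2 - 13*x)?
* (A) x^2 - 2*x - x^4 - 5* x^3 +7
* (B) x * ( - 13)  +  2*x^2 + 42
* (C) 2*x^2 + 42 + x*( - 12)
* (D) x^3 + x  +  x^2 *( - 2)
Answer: C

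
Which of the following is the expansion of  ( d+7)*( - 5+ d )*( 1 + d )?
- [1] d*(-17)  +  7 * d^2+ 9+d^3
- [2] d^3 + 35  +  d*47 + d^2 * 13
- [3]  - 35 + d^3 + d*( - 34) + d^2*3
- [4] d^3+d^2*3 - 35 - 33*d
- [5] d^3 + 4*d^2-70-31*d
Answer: 4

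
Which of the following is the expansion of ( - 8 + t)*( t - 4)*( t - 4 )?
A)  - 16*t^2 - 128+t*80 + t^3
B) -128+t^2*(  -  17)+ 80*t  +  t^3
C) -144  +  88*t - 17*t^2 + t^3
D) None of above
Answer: A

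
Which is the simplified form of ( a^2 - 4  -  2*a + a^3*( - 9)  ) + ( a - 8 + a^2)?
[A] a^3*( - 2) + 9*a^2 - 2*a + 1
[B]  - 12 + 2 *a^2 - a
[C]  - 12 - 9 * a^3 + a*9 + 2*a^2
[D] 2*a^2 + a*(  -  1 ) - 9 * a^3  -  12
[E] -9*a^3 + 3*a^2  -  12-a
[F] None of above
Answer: D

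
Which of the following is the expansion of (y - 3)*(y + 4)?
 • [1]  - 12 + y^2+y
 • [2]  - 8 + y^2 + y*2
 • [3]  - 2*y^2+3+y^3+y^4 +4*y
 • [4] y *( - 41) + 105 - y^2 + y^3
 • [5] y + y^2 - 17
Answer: 1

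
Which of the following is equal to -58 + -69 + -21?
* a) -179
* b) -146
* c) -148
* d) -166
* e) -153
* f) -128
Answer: c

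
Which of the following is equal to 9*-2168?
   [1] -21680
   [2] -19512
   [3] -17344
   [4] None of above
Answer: 2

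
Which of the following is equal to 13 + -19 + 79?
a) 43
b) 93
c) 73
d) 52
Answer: c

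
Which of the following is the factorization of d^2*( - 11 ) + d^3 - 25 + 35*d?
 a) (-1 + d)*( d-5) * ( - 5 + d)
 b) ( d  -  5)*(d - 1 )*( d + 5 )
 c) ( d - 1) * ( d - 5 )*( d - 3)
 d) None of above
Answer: a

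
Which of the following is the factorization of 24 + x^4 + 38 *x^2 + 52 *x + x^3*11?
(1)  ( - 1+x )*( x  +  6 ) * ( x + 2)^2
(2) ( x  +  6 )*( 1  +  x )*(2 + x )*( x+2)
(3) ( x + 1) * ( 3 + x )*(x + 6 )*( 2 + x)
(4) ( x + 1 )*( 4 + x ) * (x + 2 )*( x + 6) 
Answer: 2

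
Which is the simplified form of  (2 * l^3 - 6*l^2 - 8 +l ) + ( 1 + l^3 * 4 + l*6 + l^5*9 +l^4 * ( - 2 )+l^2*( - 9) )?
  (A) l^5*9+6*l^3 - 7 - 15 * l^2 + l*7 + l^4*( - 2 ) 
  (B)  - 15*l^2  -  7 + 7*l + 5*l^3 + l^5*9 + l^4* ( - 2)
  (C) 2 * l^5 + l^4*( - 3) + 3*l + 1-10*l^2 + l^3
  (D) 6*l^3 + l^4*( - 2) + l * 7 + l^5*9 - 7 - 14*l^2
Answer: A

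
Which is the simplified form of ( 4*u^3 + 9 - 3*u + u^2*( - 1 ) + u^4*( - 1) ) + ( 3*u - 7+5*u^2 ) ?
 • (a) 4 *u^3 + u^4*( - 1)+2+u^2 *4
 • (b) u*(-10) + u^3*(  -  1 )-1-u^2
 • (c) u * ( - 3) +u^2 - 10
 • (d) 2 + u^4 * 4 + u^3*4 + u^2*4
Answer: a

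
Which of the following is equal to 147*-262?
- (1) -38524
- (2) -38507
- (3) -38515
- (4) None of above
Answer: 4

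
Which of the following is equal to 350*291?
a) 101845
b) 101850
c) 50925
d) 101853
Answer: b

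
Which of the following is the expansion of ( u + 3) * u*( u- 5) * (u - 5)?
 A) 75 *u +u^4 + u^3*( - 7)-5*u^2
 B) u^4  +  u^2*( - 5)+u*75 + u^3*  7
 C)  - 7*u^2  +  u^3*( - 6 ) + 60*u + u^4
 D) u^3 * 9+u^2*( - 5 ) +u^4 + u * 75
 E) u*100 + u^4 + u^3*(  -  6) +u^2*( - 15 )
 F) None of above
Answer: A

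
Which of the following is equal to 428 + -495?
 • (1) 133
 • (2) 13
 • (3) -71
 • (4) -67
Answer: 4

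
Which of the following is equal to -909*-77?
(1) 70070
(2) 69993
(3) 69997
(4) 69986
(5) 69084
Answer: 2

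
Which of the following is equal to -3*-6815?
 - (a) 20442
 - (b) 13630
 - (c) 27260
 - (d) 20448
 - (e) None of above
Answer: e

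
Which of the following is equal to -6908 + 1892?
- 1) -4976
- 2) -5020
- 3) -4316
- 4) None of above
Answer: 4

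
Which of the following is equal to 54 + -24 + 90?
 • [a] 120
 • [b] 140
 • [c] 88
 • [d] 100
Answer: a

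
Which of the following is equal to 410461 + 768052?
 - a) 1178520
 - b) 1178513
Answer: b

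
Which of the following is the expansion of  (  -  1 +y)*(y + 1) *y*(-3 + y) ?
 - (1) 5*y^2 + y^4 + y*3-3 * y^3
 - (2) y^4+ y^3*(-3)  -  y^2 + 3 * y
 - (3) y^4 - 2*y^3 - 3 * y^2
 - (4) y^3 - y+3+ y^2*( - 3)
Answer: 2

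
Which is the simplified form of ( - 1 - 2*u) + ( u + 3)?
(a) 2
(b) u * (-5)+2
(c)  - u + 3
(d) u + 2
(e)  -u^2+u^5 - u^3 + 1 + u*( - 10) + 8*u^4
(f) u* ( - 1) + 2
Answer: f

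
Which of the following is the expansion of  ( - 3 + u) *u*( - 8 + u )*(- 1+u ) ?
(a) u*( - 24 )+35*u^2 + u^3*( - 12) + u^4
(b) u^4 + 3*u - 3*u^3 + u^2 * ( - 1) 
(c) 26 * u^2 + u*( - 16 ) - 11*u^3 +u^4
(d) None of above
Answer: a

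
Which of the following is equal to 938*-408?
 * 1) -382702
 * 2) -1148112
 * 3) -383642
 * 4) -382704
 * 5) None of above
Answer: 4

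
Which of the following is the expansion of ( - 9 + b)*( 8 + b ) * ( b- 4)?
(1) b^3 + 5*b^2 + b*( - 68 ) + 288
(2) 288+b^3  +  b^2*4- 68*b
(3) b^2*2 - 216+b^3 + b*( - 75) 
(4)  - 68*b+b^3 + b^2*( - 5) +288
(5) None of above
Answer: 4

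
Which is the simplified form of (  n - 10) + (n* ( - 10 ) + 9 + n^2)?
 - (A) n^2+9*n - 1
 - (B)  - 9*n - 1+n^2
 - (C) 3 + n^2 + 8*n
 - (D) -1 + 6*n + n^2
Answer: B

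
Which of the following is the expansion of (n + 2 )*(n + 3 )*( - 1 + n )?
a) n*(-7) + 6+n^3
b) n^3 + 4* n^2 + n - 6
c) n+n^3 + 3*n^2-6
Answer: b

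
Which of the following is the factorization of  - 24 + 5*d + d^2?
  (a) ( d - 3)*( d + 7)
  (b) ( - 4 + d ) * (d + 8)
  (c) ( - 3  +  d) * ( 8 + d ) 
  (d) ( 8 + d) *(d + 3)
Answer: c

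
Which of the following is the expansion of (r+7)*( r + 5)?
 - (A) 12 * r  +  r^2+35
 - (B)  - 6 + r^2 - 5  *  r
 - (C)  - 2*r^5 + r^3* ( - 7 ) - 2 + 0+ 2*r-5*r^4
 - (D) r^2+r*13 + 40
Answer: A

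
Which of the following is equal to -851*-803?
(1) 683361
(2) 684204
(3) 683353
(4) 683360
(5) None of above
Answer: 3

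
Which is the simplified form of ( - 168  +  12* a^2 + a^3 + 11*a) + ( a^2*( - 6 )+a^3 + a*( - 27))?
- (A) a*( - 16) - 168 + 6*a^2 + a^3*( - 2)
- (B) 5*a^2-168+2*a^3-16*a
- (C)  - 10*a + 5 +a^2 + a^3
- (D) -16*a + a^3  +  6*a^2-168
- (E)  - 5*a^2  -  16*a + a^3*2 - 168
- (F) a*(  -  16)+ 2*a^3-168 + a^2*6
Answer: F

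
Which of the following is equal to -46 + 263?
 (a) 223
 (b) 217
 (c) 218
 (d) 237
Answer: b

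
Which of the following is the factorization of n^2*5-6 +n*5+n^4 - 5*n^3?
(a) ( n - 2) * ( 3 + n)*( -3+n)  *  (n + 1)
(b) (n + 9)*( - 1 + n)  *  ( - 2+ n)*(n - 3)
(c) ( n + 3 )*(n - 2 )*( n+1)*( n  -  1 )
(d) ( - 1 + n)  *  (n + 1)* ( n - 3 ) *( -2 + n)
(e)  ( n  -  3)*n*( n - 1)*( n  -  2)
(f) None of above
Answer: d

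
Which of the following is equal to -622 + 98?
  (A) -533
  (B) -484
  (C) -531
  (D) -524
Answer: D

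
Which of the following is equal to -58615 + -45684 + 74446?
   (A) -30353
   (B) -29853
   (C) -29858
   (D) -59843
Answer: B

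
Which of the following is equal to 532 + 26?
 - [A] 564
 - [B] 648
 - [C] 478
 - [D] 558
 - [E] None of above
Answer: D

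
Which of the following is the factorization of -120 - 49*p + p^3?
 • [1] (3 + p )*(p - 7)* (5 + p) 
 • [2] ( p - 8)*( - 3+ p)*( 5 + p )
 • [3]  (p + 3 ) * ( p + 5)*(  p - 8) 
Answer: 3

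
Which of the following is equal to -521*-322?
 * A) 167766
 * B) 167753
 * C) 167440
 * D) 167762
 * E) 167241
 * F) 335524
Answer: D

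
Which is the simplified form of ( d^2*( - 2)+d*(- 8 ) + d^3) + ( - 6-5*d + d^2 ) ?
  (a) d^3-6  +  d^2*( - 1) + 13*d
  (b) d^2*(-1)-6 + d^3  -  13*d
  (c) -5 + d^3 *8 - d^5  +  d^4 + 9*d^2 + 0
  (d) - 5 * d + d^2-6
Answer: b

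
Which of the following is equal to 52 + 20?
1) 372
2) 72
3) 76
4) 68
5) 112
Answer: 2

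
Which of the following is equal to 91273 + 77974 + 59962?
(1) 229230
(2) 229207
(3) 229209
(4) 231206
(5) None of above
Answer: 3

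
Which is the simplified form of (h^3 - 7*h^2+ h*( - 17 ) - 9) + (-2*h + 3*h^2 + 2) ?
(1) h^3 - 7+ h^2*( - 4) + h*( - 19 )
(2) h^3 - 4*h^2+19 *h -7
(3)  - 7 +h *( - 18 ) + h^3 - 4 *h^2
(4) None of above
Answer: 1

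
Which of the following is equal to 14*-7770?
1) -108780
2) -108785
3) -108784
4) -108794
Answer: 1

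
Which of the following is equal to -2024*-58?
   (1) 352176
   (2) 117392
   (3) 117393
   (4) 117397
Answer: 2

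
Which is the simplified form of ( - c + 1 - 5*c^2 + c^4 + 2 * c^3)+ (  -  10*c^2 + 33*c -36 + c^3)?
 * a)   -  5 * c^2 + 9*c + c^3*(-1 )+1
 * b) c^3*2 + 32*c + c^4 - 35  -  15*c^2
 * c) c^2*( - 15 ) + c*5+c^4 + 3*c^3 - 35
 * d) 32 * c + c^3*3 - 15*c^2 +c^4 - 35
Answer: d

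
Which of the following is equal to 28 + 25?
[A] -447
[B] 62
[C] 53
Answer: C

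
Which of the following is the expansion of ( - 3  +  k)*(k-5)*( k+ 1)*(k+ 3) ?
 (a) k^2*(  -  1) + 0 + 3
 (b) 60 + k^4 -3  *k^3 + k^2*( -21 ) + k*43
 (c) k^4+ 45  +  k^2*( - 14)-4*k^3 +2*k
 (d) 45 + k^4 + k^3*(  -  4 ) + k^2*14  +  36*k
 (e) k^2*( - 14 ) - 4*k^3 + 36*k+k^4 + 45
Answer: e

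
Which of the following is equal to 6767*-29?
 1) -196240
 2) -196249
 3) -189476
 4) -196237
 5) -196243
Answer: 5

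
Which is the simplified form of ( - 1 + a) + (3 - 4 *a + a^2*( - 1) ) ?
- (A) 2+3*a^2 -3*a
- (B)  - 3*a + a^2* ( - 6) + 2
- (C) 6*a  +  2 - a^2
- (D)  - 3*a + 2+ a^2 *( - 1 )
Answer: D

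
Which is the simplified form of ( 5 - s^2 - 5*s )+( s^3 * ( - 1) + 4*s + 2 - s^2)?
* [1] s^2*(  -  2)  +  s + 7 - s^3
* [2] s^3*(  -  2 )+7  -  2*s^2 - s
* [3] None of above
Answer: 3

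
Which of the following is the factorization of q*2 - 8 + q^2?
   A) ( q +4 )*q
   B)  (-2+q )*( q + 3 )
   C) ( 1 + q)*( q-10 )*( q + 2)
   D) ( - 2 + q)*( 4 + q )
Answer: D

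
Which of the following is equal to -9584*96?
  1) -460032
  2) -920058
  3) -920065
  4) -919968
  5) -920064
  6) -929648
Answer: 5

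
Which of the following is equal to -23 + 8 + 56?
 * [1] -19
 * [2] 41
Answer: 2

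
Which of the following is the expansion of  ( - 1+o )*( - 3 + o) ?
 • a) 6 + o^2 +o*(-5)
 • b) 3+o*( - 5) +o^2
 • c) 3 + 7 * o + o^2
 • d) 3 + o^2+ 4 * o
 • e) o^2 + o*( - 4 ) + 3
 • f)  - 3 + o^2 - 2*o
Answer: e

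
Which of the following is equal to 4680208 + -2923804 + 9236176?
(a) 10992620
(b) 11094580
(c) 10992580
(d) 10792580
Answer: c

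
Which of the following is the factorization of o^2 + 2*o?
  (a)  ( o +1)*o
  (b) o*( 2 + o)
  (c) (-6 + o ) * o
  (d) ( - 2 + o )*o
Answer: b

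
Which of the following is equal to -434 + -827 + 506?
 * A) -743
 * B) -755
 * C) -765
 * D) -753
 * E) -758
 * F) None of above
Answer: B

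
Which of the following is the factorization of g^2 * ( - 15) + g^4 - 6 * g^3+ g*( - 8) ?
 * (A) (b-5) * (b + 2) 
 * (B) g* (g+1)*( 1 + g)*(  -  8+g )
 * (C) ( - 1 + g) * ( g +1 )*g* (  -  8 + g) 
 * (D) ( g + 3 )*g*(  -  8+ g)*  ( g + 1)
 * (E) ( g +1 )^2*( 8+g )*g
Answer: B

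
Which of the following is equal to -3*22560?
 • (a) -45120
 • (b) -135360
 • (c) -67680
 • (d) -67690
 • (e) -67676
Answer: c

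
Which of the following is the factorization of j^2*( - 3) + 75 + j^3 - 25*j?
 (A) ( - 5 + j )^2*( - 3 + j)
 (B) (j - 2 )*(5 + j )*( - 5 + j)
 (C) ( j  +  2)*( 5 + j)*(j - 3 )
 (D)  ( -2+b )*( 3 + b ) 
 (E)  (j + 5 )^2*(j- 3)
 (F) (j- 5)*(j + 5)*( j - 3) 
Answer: F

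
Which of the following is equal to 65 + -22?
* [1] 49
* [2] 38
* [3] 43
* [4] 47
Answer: 3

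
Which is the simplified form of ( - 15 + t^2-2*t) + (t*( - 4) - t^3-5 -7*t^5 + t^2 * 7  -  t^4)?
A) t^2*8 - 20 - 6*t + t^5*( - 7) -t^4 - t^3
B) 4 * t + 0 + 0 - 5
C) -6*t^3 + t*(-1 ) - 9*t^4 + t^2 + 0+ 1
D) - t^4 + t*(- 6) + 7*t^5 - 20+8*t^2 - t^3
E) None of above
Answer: A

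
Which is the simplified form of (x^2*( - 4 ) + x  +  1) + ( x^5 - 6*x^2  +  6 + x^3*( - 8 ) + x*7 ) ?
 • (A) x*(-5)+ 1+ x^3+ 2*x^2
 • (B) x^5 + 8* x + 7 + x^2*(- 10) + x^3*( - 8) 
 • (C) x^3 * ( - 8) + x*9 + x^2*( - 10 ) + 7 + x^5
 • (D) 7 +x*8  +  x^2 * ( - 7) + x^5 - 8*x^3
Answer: B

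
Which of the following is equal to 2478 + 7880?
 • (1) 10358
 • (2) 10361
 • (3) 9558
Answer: 1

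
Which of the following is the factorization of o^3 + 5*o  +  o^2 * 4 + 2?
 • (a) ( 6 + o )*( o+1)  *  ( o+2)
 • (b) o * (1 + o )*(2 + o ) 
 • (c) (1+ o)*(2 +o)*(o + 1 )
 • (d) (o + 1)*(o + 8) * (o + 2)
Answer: c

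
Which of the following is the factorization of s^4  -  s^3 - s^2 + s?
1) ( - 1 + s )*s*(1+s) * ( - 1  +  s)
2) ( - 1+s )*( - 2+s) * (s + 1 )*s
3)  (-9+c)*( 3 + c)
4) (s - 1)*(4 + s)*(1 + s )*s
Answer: 1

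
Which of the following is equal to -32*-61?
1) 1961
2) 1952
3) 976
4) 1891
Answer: 2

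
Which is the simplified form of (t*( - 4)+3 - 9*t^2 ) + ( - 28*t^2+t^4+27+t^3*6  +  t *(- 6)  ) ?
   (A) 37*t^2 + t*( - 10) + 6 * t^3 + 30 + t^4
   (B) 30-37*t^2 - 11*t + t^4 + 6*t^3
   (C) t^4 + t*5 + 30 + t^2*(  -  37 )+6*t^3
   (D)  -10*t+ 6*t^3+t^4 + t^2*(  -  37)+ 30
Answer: D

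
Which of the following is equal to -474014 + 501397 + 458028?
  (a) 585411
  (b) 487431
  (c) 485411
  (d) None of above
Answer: c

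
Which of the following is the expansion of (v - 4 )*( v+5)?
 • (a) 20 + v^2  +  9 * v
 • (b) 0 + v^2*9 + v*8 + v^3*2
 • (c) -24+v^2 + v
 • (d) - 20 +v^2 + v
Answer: d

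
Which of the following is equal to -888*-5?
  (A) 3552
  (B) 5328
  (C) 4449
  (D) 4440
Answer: D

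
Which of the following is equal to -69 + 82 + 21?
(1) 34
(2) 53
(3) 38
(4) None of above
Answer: 1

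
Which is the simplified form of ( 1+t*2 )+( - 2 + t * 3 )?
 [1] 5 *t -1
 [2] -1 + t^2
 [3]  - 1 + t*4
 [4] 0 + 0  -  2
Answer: 1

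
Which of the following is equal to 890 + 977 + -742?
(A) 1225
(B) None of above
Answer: B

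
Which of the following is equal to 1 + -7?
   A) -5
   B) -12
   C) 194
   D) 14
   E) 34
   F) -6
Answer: F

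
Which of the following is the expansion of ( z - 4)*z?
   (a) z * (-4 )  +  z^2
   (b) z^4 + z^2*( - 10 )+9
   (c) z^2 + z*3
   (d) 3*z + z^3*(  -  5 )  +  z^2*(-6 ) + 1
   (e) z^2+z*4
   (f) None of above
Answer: a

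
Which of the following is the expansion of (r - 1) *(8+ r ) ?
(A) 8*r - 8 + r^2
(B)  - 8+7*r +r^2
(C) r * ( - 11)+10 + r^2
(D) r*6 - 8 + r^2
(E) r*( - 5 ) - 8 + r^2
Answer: B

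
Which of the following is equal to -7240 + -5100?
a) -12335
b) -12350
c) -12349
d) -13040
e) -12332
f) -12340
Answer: f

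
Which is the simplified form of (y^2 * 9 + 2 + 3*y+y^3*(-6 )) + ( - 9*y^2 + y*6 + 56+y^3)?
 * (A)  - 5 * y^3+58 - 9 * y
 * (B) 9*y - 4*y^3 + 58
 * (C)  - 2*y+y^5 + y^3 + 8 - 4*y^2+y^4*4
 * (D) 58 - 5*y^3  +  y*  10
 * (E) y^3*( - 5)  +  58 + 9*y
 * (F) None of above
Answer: E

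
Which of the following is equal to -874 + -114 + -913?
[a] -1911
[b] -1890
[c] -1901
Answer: c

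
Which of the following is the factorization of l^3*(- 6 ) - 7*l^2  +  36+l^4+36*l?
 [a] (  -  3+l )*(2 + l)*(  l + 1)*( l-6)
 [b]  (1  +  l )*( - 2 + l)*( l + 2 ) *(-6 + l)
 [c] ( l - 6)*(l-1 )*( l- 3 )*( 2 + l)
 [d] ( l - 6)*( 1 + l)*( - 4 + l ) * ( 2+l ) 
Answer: a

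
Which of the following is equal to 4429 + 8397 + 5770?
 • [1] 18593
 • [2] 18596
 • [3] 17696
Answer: 2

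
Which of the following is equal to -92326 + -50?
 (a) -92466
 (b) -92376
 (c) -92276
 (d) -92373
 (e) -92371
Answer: b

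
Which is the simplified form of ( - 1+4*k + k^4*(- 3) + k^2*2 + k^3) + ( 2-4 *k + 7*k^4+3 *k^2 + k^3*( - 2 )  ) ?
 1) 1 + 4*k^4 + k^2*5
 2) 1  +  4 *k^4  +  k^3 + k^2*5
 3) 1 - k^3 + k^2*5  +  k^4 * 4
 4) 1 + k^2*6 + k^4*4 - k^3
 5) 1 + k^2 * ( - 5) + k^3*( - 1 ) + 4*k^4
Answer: 3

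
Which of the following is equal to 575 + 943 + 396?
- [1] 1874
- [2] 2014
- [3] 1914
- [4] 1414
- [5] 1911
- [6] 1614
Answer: 3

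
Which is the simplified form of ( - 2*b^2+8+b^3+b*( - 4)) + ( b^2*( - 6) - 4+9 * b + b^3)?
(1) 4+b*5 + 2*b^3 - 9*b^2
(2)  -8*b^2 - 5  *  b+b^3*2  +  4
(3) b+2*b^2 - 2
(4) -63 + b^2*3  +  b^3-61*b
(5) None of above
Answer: 5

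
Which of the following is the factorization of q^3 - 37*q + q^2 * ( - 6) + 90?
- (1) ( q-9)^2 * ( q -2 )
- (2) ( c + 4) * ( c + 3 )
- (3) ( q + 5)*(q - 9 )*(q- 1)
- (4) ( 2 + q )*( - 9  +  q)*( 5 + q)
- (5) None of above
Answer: 5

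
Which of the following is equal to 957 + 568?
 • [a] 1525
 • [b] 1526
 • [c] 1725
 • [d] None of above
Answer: a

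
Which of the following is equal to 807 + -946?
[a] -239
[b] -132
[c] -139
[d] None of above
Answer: c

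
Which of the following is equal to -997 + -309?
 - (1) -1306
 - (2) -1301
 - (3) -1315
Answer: 1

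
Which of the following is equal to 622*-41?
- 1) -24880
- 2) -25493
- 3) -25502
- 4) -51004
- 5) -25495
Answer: 3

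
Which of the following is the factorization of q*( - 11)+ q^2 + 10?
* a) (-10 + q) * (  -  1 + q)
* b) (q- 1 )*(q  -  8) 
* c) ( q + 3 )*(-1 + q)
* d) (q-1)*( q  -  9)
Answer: a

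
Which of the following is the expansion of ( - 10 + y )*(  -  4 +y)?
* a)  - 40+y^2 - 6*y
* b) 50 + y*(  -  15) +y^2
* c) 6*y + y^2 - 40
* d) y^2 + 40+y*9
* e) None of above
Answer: e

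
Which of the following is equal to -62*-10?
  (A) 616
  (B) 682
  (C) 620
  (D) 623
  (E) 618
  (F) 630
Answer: C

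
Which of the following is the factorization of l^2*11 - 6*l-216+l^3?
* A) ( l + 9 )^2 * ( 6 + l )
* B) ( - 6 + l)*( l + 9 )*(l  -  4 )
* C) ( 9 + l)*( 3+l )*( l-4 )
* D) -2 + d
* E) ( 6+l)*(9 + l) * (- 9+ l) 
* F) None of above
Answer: F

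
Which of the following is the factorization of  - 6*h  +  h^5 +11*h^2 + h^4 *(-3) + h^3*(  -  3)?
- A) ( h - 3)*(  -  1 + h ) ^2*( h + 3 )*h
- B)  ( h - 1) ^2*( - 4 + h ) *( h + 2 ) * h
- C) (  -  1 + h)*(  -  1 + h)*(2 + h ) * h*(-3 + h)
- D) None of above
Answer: C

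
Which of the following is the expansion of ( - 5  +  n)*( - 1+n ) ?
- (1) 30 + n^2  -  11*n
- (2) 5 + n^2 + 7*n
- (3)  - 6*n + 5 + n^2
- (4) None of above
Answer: 3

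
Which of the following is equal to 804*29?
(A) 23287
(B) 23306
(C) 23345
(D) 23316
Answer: D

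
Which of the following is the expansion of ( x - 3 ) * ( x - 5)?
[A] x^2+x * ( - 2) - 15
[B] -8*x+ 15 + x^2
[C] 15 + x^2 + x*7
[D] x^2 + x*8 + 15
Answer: B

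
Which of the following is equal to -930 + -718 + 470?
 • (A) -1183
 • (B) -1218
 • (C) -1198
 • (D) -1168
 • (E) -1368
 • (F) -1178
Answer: F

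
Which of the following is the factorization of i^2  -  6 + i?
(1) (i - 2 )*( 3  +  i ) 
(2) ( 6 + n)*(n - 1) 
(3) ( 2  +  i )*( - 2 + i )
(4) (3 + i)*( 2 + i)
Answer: 1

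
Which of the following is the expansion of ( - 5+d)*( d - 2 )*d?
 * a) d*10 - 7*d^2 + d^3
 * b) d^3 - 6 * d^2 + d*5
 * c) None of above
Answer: a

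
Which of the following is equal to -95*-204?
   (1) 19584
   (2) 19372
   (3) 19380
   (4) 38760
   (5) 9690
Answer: 3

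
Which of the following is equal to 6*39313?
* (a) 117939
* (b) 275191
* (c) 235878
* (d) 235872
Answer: c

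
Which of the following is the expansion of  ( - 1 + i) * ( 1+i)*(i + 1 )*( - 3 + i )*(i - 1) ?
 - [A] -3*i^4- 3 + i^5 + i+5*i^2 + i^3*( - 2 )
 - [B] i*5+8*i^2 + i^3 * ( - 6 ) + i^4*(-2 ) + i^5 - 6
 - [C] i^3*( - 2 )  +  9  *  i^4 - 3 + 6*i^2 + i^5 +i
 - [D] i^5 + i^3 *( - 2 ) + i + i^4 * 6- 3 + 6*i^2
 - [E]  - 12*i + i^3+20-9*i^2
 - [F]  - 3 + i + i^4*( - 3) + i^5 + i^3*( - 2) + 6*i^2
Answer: F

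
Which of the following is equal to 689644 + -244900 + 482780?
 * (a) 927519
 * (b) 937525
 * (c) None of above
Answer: c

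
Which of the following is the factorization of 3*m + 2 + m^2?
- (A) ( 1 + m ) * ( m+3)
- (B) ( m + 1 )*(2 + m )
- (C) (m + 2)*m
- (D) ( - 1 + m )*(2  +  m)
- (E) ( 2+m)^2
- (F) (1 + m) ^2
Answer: B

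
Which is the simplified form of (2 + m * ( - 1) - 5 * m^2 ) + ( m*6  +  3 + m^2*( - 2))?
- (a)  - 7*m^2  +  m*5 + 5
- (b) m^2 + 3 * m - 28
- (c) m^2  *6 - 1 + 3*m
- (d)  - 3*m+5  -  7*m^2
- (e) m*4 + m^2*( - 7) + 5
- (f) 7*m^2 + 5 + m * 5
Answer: a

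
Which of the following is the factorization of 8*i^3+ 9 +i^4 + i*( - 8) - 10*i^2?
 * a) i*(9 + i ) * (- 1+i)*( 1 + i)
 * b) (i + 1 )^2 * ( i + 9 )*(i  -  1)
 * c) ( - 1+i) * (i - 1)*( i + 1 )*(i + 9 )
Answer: c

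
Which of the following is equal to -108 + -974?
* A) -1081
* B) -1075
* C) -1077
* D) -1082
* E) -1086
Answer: D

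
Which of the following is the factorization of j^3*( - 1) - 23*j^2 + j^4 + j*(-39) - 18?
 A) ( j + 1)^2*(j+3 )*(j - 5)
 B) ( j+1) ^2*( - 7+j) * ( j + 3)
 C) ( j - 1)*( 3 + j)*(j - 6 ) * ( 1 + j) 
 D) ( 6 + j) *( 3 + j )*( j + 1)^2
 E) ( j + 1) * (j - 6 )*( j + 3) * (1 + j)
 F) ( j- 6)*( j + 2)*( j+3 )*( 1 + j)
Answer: E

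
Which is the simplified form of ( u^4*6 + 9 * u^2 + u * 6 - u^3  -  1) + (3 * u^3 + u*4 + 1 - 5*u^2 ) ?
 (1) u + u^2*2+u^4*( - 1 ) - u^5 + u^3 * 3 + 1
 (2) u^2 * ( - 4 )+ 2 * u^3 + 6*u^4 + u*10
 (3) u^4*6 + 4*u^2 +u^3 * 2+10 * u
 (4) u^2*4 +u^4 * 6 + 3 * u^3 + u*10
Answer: 3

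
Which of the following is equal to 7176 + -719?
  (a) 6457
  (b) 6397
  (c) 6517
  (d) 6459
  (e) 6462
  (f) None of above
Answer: a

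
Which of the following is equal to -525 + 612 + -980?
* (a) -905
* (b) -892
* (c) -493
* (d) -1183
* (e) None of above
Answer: e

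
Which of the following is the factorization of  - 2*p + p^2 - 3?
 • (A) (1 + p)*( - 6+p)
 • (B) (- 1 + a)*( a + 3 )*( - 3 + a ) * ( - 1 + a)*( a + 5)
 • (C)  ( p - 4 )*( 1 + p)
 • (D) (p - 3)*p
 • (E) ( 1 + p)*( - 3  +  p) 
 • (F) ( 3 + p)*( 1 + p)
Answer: E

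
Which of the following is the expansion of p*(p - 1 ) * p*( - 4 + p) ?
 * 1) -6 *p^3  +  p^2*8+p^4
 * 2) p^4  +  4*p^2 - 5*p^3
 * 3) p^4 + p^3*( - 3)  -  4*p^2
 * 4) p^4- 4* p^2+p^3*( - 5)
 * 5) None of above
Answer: 2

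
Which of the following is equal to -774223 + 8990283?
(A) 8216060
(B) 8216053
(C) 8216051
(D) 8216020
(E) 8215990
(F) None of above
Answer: A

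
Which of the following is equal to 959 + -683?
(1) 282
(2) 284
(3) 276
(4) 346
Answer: 3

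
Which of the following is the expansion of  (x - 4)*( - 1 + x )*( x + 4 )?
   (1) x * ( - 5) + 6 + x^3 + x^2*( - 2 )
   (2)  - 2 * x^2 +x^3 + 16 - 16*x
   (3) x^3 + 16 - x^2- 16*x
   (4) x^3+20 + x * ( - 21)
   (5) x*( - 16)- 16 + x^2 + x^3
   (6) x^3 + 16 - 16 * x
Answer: 3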